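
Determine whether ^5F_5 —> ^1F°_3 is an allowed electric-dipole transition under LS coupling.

Initial level: S=2, L=3, J=5, parity even. Final level: S=0, L=3, J=3, parity odd.
Parity must change: even → odd — ✓.
ΔS = 0: S: 2 → 0 — ✗.
ΔL = 0, ±1 (not L=0↔0): L: 3 → 3, ΔL = +0 — ✓.
ΔJ = 0, ±1 (not J=0↔0): J: 5 → 3, ΔJ = -2 — ✗.
Rule(s) violated: ΔS, ΔJ.

forbidden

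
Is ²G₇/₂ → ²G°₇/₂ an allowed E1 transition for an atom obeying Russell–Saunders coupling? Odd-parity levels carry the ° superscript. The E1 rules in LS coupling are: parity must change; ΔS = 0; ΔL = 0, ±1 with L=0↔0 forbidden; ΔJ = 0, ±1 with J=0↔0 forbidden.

allowed

ΔL = 0, ±1 (not L=0↔0): L: 4 → 4, ΔL = +0 — satisfied.
Parity must change: even → odd — satisfied.
ΔS = 0: S: 1/2 → 1/2 — satisfied.
ΔJ = 0, ±1 (not J=0↔0): J: 7/2 → 7/2, ΔJ = +0 — satisfied.
All four E1 rules are satisfied.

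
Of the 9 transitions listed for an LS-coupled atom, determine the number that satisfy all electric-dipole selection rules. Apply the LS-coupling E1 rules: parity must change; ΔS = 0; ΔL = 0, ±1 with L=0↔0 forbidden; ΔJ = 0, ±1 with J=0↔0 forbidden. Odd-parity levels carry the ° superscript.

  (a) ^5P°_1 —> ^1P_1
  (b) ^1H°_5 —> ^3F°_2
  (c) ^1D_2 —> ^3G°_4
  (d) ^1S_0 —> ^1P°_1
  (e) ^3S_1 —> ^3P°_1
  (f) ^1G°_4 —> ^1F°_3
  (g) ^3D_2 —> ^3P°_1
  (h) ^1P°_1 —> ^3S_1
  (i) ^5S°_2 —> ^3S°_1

(a) forbidden (ΔS fails)
(b) forbidden (parity, ΔS, ΔL, ΔJ fail)
(c) forbidden (ΔS, ΔL, ΔJ fail)
(d) allowed
(e) allowed
(f) forbidden (parity fails)
(g) allowed
(h) forbidden (ΔS fails)
(i) forbidden (parity, ΔS, ΔL fail)
Total allowed: 3 of 9.

3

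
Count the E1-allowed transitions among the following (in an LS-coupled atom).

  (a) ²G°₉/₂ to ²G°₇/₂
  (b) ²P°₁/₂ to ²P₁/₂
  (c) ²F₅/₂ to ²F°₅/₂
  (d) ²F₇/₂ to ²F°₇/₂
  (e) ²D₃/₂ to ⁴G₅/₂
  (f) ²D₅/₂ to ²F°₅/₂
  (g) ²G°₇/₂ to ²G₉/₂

5

(a) forbidden (parity fails)
(b) allowed
(c) allowed
(d) allowed
(e) forbidden (parity, ΔS, ΔL fail)
(f) allowed
(g) allowed
Total allowed: 5 of 7.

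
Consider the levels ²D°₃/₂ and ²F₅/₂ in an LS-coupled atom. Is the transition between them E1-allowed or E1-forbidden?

allowed

Initial level: S=1/2, L=2, J=3/2, parity odd. Final level: S=1/2, L=3, J=5/2, parity even.
ΔS = 0: S: 1/2 → 1/2 — ok.
Parity must change: odd → even — ok.
ΔJ = 0, ±1 (not J=0↔0): J: 3/2 → 5/2, ΔJ = +1 — ok.
ΔL = 0, ±1 (not L=0↔0): L: 2 → 3, ΔL = +1 — ok.
All four E1 rules are satisfied.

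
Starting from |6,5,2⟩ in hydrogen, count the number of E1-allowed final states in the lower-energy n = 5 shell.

3

E1 requires Δl = ±1, so l_f ∈ {4, 6}; with 0 ≤ l_f ≤ n_f−1 = 4, the allowed l_f values are {4}.
For l_f = 4: m_f ∈ {m_i−1, m_i, m_i+1} ∩ [−4, 4] = {1, 2, 3} → 3 states.
Total: 3.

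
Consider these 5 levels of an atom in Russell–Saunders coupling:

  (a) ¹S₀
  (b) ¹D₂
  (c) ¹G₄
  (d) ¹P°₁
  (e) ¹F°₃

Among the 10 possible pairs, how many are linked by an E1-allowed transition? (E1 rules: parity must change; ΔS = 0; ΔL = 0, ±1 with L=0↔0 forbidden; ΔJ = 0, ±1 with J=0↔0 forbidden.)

(a)–(b): forbidden (parity, ΔL, ΔJ).
(a)–(c): forbidden (parity, ΔL, ΔJ).
(a)–(d): allowed.
(a)–(e): forbidden (ΔL, ΔJ).
(b)–(c): forbidden (parity, ΔL, ΔJ).
(b)–(d): allowed.
(b)–(e): allowed.
(c)–(d): forbidden (ΔL, ΔJ).
(c)–(e): allowed.
(d)–(e): forbidden (parity, ΔL, ΔJ).
Allowed pairs: 4 of 10.

4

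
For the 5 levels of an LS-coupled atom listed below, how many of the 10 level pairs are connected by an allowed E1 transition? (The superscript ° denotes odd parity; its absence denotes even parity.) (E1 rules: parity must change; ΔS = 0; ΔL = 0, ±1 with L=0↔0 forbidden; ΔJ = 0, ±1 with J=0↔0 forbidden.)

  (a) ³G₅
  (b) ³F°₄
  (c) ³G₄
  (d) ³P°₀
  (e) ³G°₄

4

(a)–(b): allowed.
(a)–(c): forbidden (parity).
(a)–(d): forbidden (ΔL, ΔJ).
(a)–(e): allowed.
(b)–(c): allowed.
(b)–(d): forbidden (parity, ΔL, ΔJ).
(b)–(e): forbidden (parity).
(c)–(d): forbidden (ΔL, ΔJ).
(c)–(e): allowed.
(d)–(e): forbidden (parity, ΔL, ΔJ).
Allowed pairs: 4 of 10.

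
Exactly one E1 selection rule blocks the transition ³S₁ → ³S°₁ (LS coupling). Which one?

Parity must change: even → odd — ✓.
ΔS = 0: S: 1 → 1 — ✓.
ΔL = 0, ±1 (not L=0↔0): L: 0 → 0, ΔL = +0 — ✗.
ΔJ = 0, ±1 (not J=0↔0): J: 1 → 1, ΔJ = +0 — ✓.

the L=0 ↔ L=0 exclusion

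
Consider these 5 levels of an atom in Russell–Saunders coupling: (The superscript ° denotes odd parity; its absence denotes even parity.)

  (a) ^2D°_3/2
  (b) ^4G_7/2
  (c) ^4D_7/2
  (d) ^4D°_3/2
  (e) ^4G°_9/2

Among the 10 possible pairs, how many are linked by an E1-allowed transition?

(a)–(b): forbidden (ΔS, ΔL, ΔJ).
(a)–(c): forbidden (ΔS, ΔJ).
(a)–(d): forbidden (parity, ΔS).
(a)–(e): forbidden (parity, ΔS, ΔL, ΔJ).
(b)–(c): forbidden (parity, ΔL).
(b)–(d): forbidden (ΔL, ΔJ).
(b)–(e): allowed.
(c)–(d): forbidden (ΔJ).
(c)–(e): forbidden (ΔL).
(d)–(e): forbidden (parity, ΔL, ΔJ).
Allowed pairs: 1 of 10.

1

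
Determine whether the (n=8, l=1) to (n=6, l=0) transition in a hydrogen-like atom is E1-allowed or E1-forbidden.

allowed

l: 1 → 0 (Δl = -1). Δl = ±1 passes.
All E1 selection rules are satisfied.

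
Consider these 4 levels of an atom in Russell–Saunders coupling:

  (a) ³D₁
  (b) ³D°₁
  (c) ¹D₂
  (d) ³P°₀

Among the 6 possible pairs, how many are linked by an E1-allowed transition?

(a)–(b): allowed.
(a)–(c): forbidden (parity, ΔS).
(a)–(d): allowed.
(b)–(c): forbidden (ΔS).
(b)–(d): forbidden (parity).
(c)–(d): forbidden (ΔS, ΔJ).
Allowed pairs: 2 of 6.

2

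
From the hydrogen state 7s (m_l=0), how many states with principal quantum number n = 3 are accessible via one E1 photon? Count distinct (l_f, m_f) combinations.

E1 requires Δl = ±1, so l_f ∈ {-1, 1}; with 0 ≤ l_f ≤ n_f−1 = 2, the allowed l_f values are {1}.
For l_f = 1: m_f ∈ {m_i−1, m_i, m_i+1} ∩ [−1, 1] = {-1, 0, 1} → 3 states.
Total: 3.

3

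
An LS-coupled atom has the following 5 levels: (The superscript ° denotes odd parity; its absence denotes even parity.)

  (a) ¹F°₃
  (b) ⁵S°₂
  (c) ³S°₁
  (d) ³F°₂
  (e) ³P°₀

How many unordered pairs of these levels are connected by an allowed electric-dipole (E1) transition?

(a)–(b): forbidden (parity, ΔS, ΔL).
(a)–(c): forbidden (parity, ΔS, ΔL, ΔJ).
(a)–(d): forbidden (parity, ΔS).
(a)–(e): forbidden (parity, ΔS, ΔL, ΔJ).
(b)–(c): forbidden (parity, ΔS, ΔL).
(b)–(d): forbidden (parity, ΔS, ΔL).
(b)–(e): forbidden (parity, ΔS, ΔJ).
(c)–(d): forbidden (parity, ΔL).
(c)–(e): forbidden (parity).
(d)–(e): forbidden (parity, ΔL, ΔJ).
Allowed pairs: 0 of 10.

0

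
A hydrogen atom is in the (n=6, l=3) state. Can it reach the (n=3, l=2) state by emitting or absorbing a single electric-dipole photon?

Δl = 2 − 3 = -1; the E1 rule Δl = ±1 is satisfied.
All E1 selection rules are satisfied.

allowed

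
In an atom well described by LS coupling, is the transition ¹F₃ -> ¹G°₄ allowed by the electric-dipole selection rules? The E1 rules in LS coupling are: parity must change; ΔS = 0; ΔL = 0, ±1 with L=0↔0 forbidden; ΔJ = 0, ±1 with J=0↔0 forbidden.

Parity must change: even → odd — passes.
ΔL = 0, ±1 (not L=0↔0): L: 3 → 4, ΔL = +1 — passes.
ΔJ = 0, ±1 (not J=0↔0): J: 3 → 4, ΔJ = +1 — passes.
ΔS = 0: S: 0 → 0 — passes.
All four E1 rules are satisfied.

allowed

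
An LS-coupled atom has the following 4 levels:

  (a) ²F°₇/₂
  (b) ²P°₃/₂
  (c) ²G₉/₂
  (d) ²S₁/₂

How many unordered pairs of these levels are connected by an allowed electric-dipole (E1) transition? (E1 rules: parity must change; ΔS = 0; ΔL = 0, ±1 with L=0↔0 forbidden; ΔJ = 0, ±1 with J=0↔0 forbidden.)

(a)–(b): forbidden (parity, ΔL, ΔJ).
(a)–(c): allowed.
(a)–(d): forbidden (ΔL, ΔJ).
(b)–(c): forbidden (ΔL, ΔJ).
(b)–(d): allowed.
(c)–(d): forbidden (parity, ΔL, ΔJ).
Allowed pairs: 2 of 6.

2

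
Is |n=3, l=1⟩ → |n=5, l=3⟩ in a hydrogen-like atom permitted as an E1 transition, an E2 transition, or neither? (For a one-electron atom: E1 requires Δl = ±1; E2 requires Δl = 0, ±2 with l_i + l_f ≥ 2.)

E2

Δl = 3 − 1 = +2; l_i + l_f = 4.
E1 (Δl = ±1): not satisfied.
E2 (Δl = 0,±2, l_i+l_f ≥ 2): satisfied.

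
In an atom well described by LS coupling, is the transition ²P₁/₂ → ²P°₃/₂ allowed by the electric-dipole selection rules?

Initial level: S=1/2, L=1, J=1/2, parity even. Final level: S=1/2, L=1, J=3/2, parity odd.
Parity must change: even → odd — passes.
ΔJ = 0, ±1 (not J=0↔0): J: 1/2 → 3/2, ΔJ = +1 — passes.
ΔS = 0: S: 1/2 → 1/2 — passes.
ΔL = 0, ±1 (not L=0↔0): L: 1 → 1, ΔL = +0 — passes.
All four E1 rules are satisfied.

allowed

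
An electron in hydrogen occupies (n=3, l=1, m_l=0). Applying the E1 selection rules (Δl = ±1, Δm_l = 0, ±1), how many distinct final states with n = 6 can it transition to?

E1 requires Δl = ±1, so l_f ∈ {0, 2}; with 0 ≤ l_f ≤ n_f−1 = 5, the allowed l_f values are {0, 2}.
For l_f = 0: m_f ∈ {m_i−1, m_i, m_i+1} ∩ [−0, 0] = {0} → 1 state.
For l_f = 2: m_f ∈ {m_i−1, m_i, m_i+1} ∩ [−2, 2] = {-1, 0, 1} → 3 states.
Total: 4.

4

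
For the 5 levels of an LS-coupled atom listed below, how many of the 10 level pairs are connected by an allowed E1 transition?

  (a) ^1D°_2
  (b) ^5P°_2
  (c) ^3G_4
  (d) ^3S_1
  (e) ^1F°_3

(a)–(b): forbidden (parity, ΔS).
(a)–(c): forbidden (ΔS, ΔL, ΔJ).
(a)–(d): forbidden (ΔS, ΔL).
(a)–(e): forbidden (parity).
(b)–(c): forbidden (ΔS, ΔL, ΔJ).
(b)–(d): forbidden (ΔS).
(b)–(e): forbidden (parity, ΔS, ΔL).
(c)–(d): forbidden (parity, ΔL, ΔJ).
(c)–(e): forbidden (ΔS).
(d)–(e): forbidden (ΔS, ΔL, ΔJ).
Allowed pairs: 0 of 10.

0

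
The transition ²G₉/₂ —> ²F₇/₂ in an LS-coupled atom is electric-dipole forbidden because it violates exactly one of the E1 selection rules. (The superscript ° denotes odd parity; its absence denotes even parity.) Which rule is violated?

Initial level: S=1/2, L=4, J=9/2, parity even. Final level: S=1/2, L=3, J=7/2, parity even.
Parity must change: even → even — ✗.
ΔS = 0: S: 1/2 → 1/2 — ✓.
ΔL = 0, ±1 (not L=0↔0): L: 4 → 3, ΔL = -1 — ✓.
ΔJ = 0, ±1 (not J=0↔0): J: 9/2 → 7/2, ΔJ = -1 — ✓.

parity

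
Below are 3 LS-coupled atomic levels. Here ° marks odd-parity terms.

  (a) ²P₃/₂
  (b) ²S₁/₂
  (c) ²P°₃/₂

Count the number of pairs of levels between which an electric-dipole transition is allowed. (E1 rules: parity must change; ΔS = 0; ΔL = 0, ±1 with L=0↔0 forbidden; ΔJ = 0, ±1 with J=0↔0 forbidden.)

2

(a)–(b): forbidden (parity).
(a)–(c): allowed.
(b)–(c): allowed.
Allowed pairs: 2 of 3.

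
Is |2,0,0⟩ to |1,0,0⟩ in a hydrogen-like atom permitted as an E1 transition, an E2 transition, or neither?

neither

Δl = 0 − 0 = +0; l_i + l_f = 0.
Δm_l = +0.
E1 (Δl = ±1, |Δm_l| ≤ 1): not satisfied.
E2 (Δl = 0,±2, l_i+l_f ≥ 2, |Δm_l| ≤ 2): not satisfied.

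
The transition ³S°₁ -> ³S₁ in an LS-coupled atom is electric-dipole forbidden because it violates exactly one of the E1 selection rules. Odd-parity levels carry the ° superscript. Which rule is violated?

Reading off the term symbols: S 1→1, L 0→0, J 1→1, parity odd→even.
Parity must change: odd → even — satisfied.
ΔS = 0: S: 1 → 1 — satisfied.
ΔL = 0, ±1 (not L=0↔0): L: 0 → 0, ΔL = +0 — violated.
ΔJ = 0, ±1 (not J=0↔0): J: 1 → 1, ΔJ = +0 — satisfied.

the L=0 ↔ L=0 exclusion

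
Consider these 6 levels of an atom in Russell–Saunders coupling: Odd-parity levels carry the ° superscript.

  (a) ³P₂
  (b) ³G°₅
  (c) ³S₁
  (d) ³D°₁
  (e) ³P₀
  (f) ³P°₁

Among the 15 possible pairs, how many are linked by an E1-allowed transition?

5

(a)–(b): forbidden (ΔL, ΔJ).
(a)–(c): forbidden (parity).
(a)–(d): allowed.
(a)–(e): forbidden (parity, ΔJ).
(a)–(f): allowed.
(b)–(c): forbidden (ΔL, ΔJ).
(b)–(d): forbidden (parity, ΔL, ΔJ).
(b)–(e): forbidden (ΔL, ΔJ).
(b)–(f): forbidden (parity, ΔL, ΔJ).
(c)–(d): forbidden (ΔL).
(c)–(e): forbidden (parity).
(c)–(f): allowed.
(d)–(e): allowed.
(d)–(f): forbidden (parity).
(e)–(f): allowed.
Allowed pairs: 5 of 15.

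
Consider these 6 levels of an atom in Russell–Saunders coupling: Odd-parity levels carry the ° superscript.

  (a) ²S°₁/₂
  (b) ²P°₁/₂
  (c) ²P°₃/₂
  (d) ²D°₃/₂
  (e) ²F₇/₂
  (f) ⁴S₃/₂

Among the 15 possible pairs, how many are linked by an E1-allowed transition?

(a)–(b): forbidden (parity).
(a)–(c): forbidden (parity).
(a)–(d): forbidden (parity, ΔL).
(a)–(e): forbidden (ΔL, ΔJ).
(a)–(f): forbidden (ΔS, ΔL).
(b)–(c): forbidden (parity).
(b)–(d): forbidden (parity).
(b)–(e): forbidden (ΔL, ΔJ).
(b)–(f): forbidden (ΔS).
(c)–(d): forbidden (parity).
(c)–(e): forbidden (ΔL, ΔJ).
(c)–(f): forbidden (ΔS).
(d)–(e): forbidden (ΔJ).
(d)–(f): forbidden (ΔS, ΔL).
(e)–(f): forbidden (parity, ΔS, ΔL, ΔJ).
Allowed pairs: 0 of 15.

0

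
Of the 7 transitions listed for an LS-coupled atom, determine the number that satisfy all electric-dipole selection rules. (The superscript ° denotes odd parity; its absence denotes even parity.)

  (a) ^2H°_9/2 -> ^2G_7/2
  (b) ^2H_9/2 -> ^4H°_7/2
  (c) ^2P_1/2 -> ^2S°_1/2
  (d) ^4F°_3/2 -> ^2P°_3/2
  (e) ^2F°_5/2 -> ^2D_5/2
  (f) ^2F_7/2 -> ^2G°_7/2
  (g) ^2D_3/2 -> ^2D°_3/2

(a) allowed
(b) forbidden (ΔS fails)
(c) allowed
(d) forbidden (parity, ΔS, ΔL fail)
(e) allowed
(f) allowed
(g) allowed
Total allowed: 5 of 7.

5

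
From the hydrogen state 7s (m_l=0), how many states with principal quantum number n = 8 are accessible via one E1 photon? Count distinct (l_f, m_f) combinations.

3

E1 requires Δl = ±1, so l_f ∈ {-1, 1}; with 0 ≤ l_f ≤ n_f−1 = 7, the allowed l_f values are {1}.
For l_f = 1: m_f ∈ {m_i−1, m_i, m_i+1} ∩ [−1, 1] = {-1, 0, 1} → 3 states.
Total: 3.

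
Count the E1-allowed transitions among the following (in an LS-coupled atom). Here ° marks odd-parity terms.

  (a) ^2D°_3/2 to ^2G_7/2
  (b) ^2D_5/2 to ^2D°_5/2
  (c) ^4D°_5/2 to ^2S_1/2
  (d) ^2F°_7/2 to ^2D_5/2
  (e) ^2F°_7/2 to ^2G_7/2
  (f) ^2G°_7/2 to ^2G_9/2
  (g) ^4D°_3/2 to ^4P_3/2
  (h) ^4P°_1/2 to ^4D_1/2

6

(a) forbidden (ΔL, ΔJ fail)
(b) allowed
(c) forbidden (ΔS, ΔL, ΔJ fail)
(d) allowed
(e) allowed
(f) allowed
(g) allowed
(h) allowed
Total allowed: 6 of 8.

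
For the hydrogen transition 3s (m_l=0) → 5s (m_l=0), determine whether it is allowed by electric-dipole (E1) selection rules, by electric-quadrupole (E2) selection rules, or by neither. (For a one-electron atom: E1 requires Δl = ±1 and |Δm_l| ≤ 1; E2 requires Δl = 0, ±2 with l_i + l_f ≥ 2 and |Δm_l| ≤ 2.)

neither

Δl = 0 − 0 = +0; l_i + l_f = 0.
Δm_l = +0.
E1 (Δl = ±1, |Δm_l| ≤ 1): not satisfied.
E2 (Δl = 0,±2, l_i+l_f ≥ 2, |Δm_l| ≤ 2): not satisfied.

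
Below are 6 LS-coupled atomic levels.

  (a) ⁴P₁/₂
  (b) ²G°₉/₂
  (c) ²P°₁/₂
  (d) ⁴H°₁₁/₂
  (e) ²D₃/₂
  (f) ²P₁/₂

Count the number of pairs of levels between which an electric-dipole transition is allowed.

(a)–(b): forbidden (ΔS, ΔL, ΔJ).
(a)–(c): forbidden (ΔS).
(a)–(d): forbidden (ΔL, ΔJ).
(a)–(e): forbidden (parity, ΔS).
(a)–(f): forbidden (parity, ΔS).
(b)–(c): forbidden (parity, ΔL, ΔJ).
(b)–(d): forbidden (parity, ΔS).
(b)–(e): forbidden (ΔL, ΔJ).
(b)–(f): forbidden (ΔL, ΔJ).
(c)–(d): forbidden (parity, ΔS, ΔL, ΔJ).
(c)–(e): allowed.
(c)–(f): allowed.
(d)–(e): forbidden (ΔS, ΔL, ΔJ).
(d)–(f): forbidden (ΔS, ΔL, ΔJ).
(e)–(f): forbidden (parity).
Allowed pairs: 2 of 15.

2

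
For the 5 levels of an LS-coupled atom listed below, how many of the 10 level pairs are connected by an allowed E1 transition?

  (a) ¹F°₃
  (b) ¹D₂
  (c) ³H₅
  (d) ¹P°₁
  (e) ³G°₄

3

(a)–(b): allowed.
(a)–(c): forbidden (ΔS, ΔL, ΔJ).
(a)–(d): forbidden (parity, ΔL, ΔJ).
(a)–(e): forbidden (parity, ΔS).
(b)–(c): forbidden (parity, ΔS, ΔL, ΔJ).
(b)–(d): allowed.
(b)–(e): forbidden (ΔS, ΔL, ΔJ).
(c)–(d): forbidden (ΔS, ΔL, ΔJ).
(c)–(e): allowed.
(d)–(e): forbidden (parity, ΔS, ΔL, ΔJ).
Allowed pairs: 3 of 10.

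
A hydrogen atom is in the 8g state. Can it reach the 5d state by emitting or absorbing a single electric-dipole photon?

forbidden

Δl = 2 − 4 = -2; the E1 rule Δl = ±1 is violated.
The transition is electric-dipole forbidden.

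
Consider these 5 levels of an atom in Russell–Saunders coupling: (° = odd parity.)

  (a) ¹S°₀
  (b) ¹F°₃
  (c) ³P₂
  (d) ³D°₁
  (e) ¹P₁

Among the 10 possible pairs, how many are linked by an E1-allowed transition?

2

(a)–(b): forbidden (parity, ΔL, ΔJ).
(a)–(c): forbidden (ΔS, ΔJ).
(a)–(d): forbidden (parity, ΔS, ΔL).
(a)–(e): allowed.
(b)–(c): forbidden (ΔS, ΔL).
(b)–(d): forbidden (parity, ΔS, ΔJ).
(b)–(e): forbidden (ΔL, ΔJ).
(c)–(d): allowed.
(c)–(e): forbidden (parity, ΔS).
(d)–(e): forbidden (ΔS).
Allowed pairs: 2 of 10.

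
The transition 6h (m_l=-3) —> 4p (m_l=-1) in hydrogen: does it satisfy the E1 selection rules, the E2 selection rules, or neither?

neither

Δl = 1 − 5 = -4; l_i + l_f = 6.
Δm_l = +2.
E1 (Δl = ±1, |Δm_l| ≤ 1): not satisfied.
E2 (Δl = 0,±2, l_i+l_f ≥ 2, |Δm_l| ≤ 2): not satisfied.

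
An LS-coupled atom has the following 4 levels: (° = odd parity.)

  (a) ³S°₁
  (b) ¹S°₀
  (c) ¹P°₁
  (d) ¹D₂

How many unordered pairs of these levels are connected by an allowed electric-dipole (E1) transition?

(a)–(b): forbidden (parity, ΔS, ΔL).
(a)–(c): forbidden (parity, ΔS).
(a)–(d): forbidden (ΔS, ΔL).
(b)–(c): forbidden (parity).
(b)–(d): forbidden (ΔL, ΔJ).
(c)–(d): allowed.
Allowed pairs: 1 of 6.

1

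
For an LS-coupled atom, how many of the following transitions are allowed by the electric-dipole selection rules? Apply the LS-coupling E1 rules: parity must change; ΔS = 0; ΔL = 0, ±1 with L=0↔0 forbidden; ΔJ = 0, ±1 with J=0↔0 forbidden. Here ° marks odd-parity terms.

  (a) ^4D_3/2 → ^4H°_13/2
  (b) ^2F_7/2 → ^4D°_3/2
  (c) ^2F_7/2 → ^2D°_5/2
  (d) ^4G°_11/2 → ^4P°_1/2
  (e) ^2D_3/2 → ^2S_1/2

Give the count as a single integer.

1

(a) forbidden (ΔL, ΔJ fail)
(b) forbidden (ΔS, ΔJ fail)
(c) allowed
(d) forbidden (parity, ΔL, ΔJ fail)
(e) forbidden (parity, ΔL fail)
Total allowed: 1 of 5.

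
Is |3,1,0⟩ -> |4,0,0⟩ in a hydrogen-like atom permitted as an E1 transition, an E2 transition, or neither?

E1

Δl = 0 − 1 = -1; l_i + l_f = 1.
Δm_l = +0.
E1 (Δl = ±1, |Δm_l| ≤ 1): satisfied.
E2 (Δl = 0,±2, l_i+l_f ≥ 2, |Δm_l| ≤ 2): not satisfied.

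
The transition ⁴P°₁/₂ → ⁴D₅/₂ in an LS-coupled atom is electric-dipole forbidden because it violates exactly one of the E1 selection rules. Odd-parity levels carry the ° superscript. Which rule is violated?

the ΔJ = 0, ±1 rule

Initial level: S=3/2, L=1, J=1/2, parity odd. Final level: S=3/2, L=2, J=5/2, parity even.
ΔL = 0, ±1 (not L=0↔0): L: 1 → 2, ΔL = +1 — ok.
ΔS = 0: S: 3/2 → 3/2 — ok.
Parity must change: odd → even — ok.
ΔJ = 0, ±1 (not J=0↔0): J: 1/2 → 5/2, ΔJ = +2 — fails.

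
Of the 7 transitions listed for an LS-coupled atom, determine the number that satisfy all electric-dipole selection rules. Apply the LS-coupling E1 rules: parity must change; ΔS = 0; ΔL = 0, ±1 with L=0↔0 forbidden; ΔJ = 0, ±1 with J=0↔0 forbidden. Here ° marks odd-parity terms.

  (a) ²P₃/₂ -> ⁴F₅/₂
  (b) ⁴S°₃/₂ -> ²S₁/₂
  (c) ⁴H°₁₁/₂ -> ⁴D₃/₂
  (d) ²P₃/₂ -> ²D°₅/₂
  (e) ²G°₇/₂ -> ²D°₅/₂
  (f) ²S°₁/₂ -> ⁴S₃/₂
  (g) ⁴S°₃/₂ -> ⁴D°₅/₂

1

(a) forbidden (parity, ΔS, ΔL fail)
(b) forbidden (ΔS, ΔL fail)
(c) forbidden (ΔL, ΔJ fail)
(d) allowed
(e) forbidden (parity, ΔL fail)
(f) forbidden (ΔS, ΔL fail)
(g) forbidden (parity, ΔL fail)
Total allowed: 1 of 7.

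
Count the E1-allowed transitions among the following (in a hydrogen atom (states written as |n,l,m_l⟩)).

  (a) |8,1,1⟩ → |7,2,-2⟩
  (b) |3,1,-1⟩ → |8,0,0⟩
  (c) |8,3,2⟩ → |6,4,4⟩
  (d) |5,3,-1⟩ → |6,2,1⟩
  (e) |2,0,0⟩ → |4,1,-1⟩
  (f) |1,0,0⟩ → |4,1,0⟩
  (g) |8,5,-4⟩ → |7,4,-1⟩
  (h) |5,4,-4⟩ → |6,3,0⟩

(a) forbidden — Δm_l = -3 (E1 requires Δm_l = 0, ±1)
(b) allowed
(c) forbidden — Δm_l = +2 (E1 requires Δm_l = 0, ±1)
(d) forbidden — Δm_l = +2 (E1 requires Δm_l = 0, ±1)
(e) allowed
(f) allowed
(g) forbidden — Δm_l = +3 (E1 requires Δm_l = 0, ±1)
(h) forbidden — Δm_l = +4 (E1 requires Δm_l = 0, ±1)
Total allowed: 3 of 8.

3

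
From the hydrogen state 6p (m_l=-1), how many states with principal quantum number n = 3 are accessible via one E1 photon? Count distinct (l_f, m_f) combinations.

4

E1 requires Δl = ±1, so l_f ∈ {0, 2}; with 0 ≤ l_f ≤ n_f−1 = 2, the allowed l_f values are {0, 2}.
For l_f = 0: m_f ∈ {m_i−1, m_i, m_i+1} ∩ [−0, 0] = {0} → 1 state.
For l_f = 2: m_f ∈ {m_i−1, m_i, m_i+1} ∩ [−2, 2] = {-2, -1, 0} → 3 states.
Total: 4.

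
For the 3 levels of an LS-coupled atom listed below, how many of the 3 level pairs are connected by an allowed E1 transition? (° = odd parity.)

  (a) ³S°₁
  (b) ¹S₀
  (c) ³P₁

(a)–(b): forbidden (ΔS, ΔL).
(a)–(c): allowed.
(b)–(c): forbidden (parity, ΔS).
Allowed pairs: 1 of 3.

1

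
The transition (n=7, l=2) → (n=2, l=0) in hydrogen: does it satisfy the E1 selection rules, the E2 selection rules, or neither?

E2

Δl = 0 − 2 = -2; l_i + l_f = 2.
E1 (Δl = ±1): not satisfied.
E2 (Δl = 0,±2, l_i+l_f ≥ 2): satisfied.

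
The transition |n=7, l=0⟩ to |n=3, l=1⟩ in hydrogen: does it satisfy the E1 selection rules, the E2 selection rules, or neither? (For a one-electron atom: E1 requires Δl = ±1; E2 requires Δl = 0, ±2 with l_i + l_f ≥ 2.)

E1

Δl = 1 − 0 = +1; l_i + l_f = 1.
E1 (Δl = ±1): satisfied.
E2 (Δl = 0,±2, l_i+l_f ≥ 2): not satisfied.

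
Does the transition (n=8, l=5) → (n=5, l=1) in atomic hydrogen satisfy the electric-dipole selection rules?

Initial l = 5, final l = 1, so Δl = -4. E1 requires Δl = ±1: ✗.
The transition is electric-dipole forbidden.

forbidden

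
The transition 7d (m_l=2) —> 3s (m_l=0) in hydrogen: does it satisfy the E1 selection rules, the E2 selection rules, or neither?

Δl = 0 − 2 = -2; l_i + l_f = 2.
Δm_l = -2.
E1 (Δl = ±1, |Δm_l| ≤ 1): not satisfied.
E2 (Δl = 0,±2, l_i+l_f ≥ 2, |Δm_l| ≤ 2): satisfied.

E2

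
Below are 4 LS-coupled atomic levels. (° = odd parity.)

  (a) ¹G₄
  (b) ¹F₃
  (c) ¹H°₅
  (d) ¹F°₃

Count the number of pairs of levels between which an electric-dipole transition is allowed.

3

(a)–(b): forbidden (parity).
(a)–(c): allowed.
(a)–(d): allowed.
(b)–(c): forbidden (ΔL, ΔJ).
(b)–(d): allowed.
(c)–(d): forbidden (parity, ΔL, ΔJ).
Allowed pairs: 3 of 6.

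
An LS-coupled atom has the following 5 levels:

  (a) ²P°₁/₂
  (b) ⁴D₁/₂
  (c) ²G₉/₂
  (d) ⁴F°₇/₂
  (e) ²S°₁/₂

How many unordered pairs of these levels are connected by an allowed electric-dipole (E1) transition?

0

(a)–(b): forbidden (ΔS).
(a)–(c): forbidden (ΔL, ΔJ).
(a)–(d): forbidden (parity, ΔS, ΔL, ΔJ).
(a)–(e): forbidden (parity).
(b)–(c): forbidden (parity, ΔS, ΔL, ΔJ).
(b)–(d): forbidden (ΔJ).
(b)–(e): forbidden (ΔS, ΔL).
(c)–(d): forbidden (ΔS).
(c)–(e): forbidden (ΔL, ΔJ).
(d)–(e): forbidden (parity, ΔS, ΔL, ΔJ).
Allowed pairs: 0 of 10.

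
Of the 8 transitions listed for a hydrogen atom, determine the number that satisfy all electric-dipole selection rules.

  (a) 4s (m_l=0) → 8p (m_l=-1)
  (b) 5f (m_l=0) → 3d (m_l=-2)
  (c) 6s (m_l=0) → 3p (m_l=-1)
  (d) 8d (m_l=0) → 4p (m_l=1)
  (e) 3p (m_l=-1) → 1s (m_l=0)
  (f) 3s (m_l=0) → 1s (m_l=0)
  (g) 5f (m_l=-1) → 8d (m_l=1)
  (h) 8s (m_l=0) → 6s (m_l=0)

4

(a) allowed
(b) forbidden — Δm_l = -2 (E1 requires Δm_l = 0, ±1)
(c) allowed
(d) allowed
(e) allowed
(f) forbidden — Δl = +0 (E1 requires Δl = ±1)
(g) forbidden — Δm_l = +2 (E1 requires Δm_l = 0, ±1)
(h) forbidden — Δl = +0 (E1 requires Δl = ±1)
Total allowed: 4 of 8.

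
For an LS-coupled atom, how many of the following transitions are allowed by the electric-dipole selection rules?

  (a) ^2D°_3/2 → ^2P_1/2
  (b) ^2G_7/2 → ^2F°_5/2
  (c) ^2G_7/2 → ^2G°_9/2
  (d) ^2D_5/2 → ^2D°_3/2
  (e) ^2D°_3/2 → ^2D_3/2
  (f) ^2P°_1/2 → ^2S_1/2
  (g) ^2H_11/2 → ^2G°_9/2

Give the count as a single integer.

7

(a) allowed
(b) allowed
(c) allowed
(d) allowed
(e) allowed
(f) allowed
(g) allowed
Total allowed: 7 of 7.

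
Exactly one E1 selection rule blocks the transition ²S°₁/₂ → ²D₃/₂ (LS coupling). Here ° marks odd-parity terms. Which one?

Reading off the term symbols: S 1/2→1/2, L 0→2, J 1/2→3/2, parity odd→even.
Parity must change: odd → even — ✓.
ΔS = 0: S: 1/2 → 1/2 — ✓.
ΔL = 0, ±1 (not L=0↔0): L: 0 → 2, ΔL = +2 — ✗.
ΔJ = 0, ±1 (not J=0↔0): J: 1/2 → 3/2, ΔJ = +1 — ✓.

the ΔL = 0, ±1 rule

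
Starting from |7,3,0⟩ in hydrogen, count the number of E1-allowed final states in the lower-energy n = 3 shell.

3

E1 requires Δl = ±1, so l_f ∈ {2, 4}; with 0 ≤ l_f ≤ n_f−1 = 2, the allowed l_f values are {2}.
For l_f = 2: m_f ∈ {m_i−1, m_i, m_i+1} ∩ [−2, 2] = {-1, 0, 1} → 3 states.
Total: 3.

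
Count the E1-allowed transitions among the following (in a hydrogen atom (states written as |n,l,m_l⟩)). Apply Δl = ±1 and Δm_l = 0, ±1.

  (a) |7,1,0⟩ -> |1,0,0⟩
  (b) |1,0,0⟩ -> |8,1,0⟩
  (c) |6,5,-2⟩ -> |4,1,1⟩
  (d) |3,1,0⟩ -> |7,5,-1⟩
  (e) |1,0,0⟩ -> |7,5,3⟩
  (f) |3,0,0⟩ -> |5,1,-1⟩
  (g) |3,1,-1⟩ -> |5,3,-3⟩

(a) allowed
(b) allowed
(c) forbidden — Δl = -4 (E1 requires Δl = ±1); Δm_l = +3 (E1 requires Δm_l = 0, ±1)
(d) forbidden — Δl = +4 (E1 requires Δl = ±1)
(e) forbidden — Δl = +5 (E1 requires Δl = ±1); Δm_l = +3 (E1 requires Δm_l = 0, ±1)
(f) allowed
(g) forbidden — Δl = +2 (E1 requires Δl = ±1); Δm_l = -2 (E1 requires Δm_l = 0, ±1)
Total allowed: 3 of 7.

3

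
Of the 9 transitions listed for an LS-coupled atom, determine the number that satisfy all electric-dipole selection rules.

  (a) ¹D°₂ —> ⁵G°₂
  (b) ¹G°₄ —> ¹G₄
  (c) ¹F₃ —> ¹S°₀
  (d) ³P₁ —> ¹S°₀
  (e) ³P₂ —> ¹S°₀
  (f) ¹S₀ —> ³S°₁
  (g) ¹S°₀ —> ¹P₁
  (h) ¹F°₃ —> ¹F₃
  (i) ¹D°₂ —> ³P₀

(a) forbidden (parity, ΔS, ΔL fail)
(b) allowed
(c) forbidden (ΔL, ΔJ fail)
(d) forbidden (ΔS fails)
(e) forbidden (ΔS, ΔJ fail)
(f) forbidden (ΔS, ΔL fail)
(g) allowed
(h) allowed
(i) forbidden (ΔS, ΔJ fail)
Total allowed: 3 of 9.

3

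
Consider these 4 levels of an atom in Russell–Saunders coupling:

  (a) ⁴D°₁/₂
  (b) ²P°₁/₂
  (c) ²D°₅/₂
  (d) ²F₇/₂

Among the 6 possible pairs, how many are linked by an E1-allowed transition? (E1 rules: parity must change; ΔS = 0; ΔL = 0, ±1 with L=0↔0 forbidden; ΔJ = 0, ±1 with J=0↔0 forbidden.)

(a)–(b): forbidden (parity, ΔS).
(a)–(c): forbidden (parity, ΔS, ΔJ).
(a)–(d): forbidden (ΔS, ΔJ).
(b)–(c): forbidden (parity, ΔJ).
(b)–(d): forbidden (ΔL, ΔJ).
(c)–(d): allowed.
Allowed pairs: 1 of 6.

1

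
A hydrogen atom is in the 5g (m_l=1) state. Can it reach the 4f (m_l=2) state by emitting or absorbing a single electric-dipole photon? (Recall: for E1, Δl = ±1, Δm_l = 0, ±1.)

Δl = 3 − 4 = -1; the E1 rule Δl = ±1 is ✓.
Δm_l = 2 − (1) = +1. E1 requires Δm_l = 0, ±1: ✓.
All E1 selection rules are satisfied.

allowed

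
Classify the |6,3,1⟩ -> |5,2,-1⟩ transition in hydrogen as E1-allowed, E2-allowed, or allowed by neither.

neither

Δl = 2 − 3 = -1; l_i + l_f = 5.
Δm_l = -2.
E1 (Δl = ±1, |Δm_l| ≤ 1): not satisfied.
E2 (Δl = 0,±2, l_i+l_f ≥ 2, |Δm_l| ≤ 2): not satisfied.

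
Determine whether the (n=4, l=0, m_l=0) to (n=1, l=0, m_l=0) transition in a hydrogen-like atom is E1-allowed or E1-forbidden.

l: 0 → 0 (Δl = +0). Δl = ±1 fails.
Δm_l = 0 − (0) = +0. E1 requires Δm_l = 0, ±1: passes.
The transition is electric-dipole forbidden.

forbidden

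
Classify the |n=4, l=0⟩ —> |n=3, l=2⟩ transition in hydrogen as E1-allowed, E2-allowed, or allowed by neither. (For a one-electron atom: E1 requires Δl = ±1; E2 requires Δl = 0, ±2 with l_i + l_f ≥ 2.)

E2

Δl = 2 − 0 = +2; l_i + l_f = 2.
E1 (Δl = ±1): not satisfied.
E2 (Δl = 0,±2, l_i+l_f ≥ 2): satisfied.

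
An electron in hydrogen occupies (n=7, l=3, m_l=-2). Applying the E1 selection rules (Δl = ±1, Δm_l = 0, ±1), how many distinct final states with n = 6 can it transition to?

5

E1 requires Δl = ±1, so l_f ∈ {2, 4}; with 0 ≤ l_f ≤ n_f−1 = 5, the allowed l_f values are {2, 4}.
For l_f = 2: m_f ∈ {m_i−1, m_i, m_i+1} ∩ [−2, 2] = {-2, -1} → 2 states.
For l_f = 4: m_f ∈ {m_i−1, m_i, m_i+1} ∩ [−4, 4] = {-3, -2, -1} → 3 states.
Total: 5.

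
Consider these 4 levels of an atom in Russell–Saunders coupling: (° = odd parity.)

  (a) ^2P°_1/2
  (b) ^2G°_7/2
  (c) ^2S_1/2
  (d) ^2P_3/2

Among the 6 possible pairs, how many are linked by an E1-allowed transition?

2

(a)–(b): forbidden (parity, ΔL, ΔJ).
(a)–(c): allowed.
(a)–(d): allowed.
(b)–(c): forbidden (ΔL, ΔJ).
(b)–(d): forbidden (ΔL, ΔJ).
(c)–(d): forbidden (parity).
Allowed pairs: 2 of 6.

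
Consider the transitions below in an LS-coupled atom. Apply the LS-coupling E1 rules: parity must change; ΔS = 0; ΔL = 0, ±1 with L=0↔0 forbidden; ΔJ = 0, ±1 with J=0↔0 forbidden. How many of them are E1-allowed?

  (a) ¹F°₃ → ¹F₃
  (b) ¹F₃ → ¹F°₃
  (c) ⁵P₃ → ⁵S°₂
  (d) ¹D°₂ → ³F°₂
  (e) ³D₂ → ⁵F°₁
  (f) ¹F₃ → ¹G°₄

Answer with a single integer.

(a) allowed
(b) allowed
(c) allowed
(d) forbidden (parity, ΔS fail)
(e) forbidden (ΔS fails)
(f) allowed
Total allowed: 4 of 6.

4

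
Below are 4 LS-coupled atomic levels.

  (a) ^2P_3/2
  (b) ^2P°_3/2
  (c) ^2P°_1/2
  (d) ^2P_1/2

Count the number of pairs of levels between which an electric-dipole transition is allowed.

(a)–(b): allowed.
(a)–(c): allowed.
(a)–(d): forbidden (parity).
(b)–(c): forbidden (parity).
(b)–(d): allowed.
(c)–(d): allowed.
Allowed pairs: 4 of 6.

4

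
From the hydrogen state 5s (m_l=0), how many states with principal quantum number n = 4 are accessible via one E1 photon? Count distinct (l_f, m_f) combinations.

E1 requires Δl = ±1, so l_f ∈ {-1, 1}; with 0 ≤ l_f ≤ n_f−1 = 3, the allowed l_f values are {1}.
For l_f = 1: m_f ∈ {m_i−1, m_i, m_i+1} ∩ [−1, 1] = {-1, 0, 1} → 3 states.
Total: 3.

3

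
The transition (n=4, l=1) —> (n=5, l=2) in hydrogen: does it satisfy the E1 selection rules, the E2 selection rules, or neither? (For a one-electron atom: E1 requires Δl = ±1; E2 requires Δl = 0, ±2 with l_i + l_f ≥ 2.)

E1

Δl = 2 − 1 = +1; l_i + l_f = 3.
E1 (Δl = ±1): satisfied.
E2 (Δl = 0,±2, l_i+l_f ≥ 2): not satisfied.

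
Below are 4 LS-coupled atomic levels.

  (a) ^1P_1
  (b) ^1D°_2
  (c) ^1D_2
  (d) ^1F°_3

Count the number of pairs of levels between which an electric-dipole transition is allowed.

(a)–(b): allowed.
(a)–(c): forbidden (parity).
(a)–(d): forbidden (ΔL, ΔJ).
(b)–(c): allowed.
(b)–(d): forbidden (parity).
(c)–(d): allowed.
Allowed pairs: 3 of 6.

3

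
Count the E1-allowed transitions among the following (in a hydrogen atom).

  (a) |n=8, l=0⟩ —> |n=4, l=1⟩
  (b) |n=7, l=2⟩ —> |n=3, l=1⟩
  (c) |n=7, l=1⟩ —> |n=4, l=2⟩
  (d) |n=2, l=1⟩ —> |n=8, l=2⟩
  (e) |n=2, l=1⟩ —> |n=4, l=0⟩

5

(a) allowed
(b) allowed
(c) allowed
(d) allowed
(e) allowed
Total allowed: 5 of 5.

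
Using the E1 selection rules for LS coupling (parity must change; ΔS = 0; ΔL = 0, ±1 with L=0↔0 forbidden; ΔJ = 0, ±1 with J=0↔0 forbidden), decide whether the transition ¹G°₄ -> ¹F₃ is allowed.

Initial level: S=0, L=4, J=4, parity odd. Final level: S=0, L=3, J=3, parity even.
Parity must change: odd → even — satisfied.
ΔS = 0: S: 0 → 0 — satisfied.
ΔL = 0, ±1 (not L=0↔0): L: 4 → 3, ΔL = -1 — satisfied.
ΔJ = 0, ±1 (not J=0↔0): J: 4 → 3, ΔJ = -1 — satisfied.
All four E1 rules are satisfied.

allowed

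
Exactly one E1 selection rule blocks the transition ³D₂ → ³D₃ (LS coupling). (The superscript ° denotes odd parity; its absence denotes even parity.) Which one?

Initial level: S=1, L=2, J=2, parity even. Final level: S=1, L=2, J=3, parity even.
Parity must change: even → even — ✗.
ΔL = 0, ±1 (not L=0↔0): L: 2 → 2, ΔL = +0 — ✓.
ΔJ = 0, ±1 (not J=0↔0): J: 2 → 3, ΔJ = +1 — ✓.
ΔS = 0: S: 1 → 1 — ✓.

parity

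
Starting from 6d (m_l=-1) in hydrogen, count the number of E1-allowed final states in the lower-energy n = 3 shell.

2

E1 requires Δl = ±1, so l_f ∈ {1, 3}; with 0 ≤ l_f ≤ n_f−1 = 2, the allowed l_f values are {1}.
For l_f = 1: m_f ∈ {m_i−1, m_i, m_i+1} ∩ [−1, 1] = {-1, 0} → 2 states.
Total: 2.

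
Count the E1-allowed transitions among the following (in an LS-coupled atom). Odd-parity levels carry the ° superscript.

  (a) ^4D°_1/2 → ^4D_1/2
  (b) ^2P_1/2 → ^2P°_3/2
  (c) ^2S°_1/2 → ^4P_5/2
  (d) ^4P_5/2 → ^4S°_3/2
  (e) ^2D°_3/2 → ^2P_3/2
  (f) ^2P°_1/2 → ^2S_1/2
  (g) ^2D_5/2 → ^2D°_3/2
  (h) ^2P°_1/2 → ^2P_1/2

7

(a) allowed
(b) allowed
(c) forbidden (ΔS, ΔJ fail)
(d) allowed
(e) allowed
(f) allowed
(g) allowed
(h) allowed
Total allowed: 7 of 8.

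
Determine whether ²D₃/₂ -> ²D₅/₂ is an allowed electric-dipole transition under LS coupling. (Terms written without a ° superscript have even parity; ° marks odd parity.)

forbidden

Reading off the term symbols: S 1/2→1/2, L 2→2, J 3/2→5/2, parity even→even.
ΔJ = 0, ±1 (not J=0↔0): J: 3/2 → 5/2, ΔJ = +1 — satisfied.
ΔL = 0, ±1 (not L=0↔0): L: 2 → 2, ΔL = +0 — satisfied.
ΔS = 0: S: 1/2 → 1/2 — satisfied.
Parity must change: even → even — violated.
Rule(s) violated: parity.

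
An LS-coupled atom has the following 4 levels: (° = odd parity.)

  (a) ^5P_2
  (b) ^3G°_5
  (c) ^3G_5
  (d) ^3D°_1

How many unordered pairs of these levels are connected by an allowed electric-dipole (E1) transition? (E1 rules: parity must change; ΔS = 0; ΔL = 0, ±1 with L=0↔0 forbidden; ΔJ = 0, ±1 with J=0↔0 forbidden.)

1

(a)–(b): forbidden (ΔS, ΔL, ΔJ).
(a)–(c): forbidden (parity, ΔS, ΔL, ΔJ).
(a)–(d): forbidden (ΔS).
(b)–(c): allowed.
(b)–(d): forbidden (parity, ΔL, ΔJ).
(c)–(d): forbidden (ΔL, ΔJ).
Allowed pairs: 1 of 6.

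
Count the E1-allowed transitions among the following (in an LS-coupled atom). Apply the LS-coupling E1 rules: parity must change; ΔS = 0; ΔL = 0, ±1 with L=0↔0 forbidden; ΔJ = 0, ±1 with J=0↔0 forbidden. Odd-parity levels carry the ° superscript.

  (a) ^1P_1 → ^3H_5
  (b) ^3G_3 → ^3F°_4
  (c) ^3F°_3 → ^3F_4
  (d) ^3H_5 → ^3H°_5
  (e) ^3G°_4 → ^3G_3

(a) forbidden (parity, ΔS, ΔL, ΔJ fail)
(b) allowed
(c) allowed
(d) allowed
(e) allowed
Total allowed: 4 of 5.

4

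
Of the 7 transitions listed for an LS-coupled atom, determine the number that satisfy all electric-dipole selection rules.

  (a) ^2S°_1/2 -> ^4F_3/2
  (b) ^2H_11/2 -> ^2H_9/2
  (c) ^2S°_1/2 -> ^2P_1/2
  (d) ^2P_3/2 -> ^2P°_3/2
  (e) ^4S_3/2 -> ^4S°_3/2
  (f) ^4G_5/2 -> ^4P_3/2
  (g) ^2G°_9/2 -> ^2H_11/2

3

(a) forbidden (ΔS, ΔL fail)
(b) forbidden (parity fails)
(c) allowed
(d) allowed
(e) forbidden (ΔL fails)
(f) forbidden (parity, ΔL fail)
(g) allowed
Total allowed: 3 of 7.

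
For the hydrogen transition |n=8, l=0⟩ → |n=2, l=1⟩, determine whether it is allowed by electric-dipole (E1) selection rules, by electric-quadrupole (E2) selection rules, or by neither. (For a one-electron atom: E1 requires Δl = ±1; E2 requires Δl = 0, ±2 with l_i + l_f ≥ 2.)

Δl = 1 − 0 = +1; l_i + l_f = 1.
E1 (Δl = ±1): satisfied.
E2 (Δl = 0,±2, l_i+l_f ≥ 2): not satisfied.

E1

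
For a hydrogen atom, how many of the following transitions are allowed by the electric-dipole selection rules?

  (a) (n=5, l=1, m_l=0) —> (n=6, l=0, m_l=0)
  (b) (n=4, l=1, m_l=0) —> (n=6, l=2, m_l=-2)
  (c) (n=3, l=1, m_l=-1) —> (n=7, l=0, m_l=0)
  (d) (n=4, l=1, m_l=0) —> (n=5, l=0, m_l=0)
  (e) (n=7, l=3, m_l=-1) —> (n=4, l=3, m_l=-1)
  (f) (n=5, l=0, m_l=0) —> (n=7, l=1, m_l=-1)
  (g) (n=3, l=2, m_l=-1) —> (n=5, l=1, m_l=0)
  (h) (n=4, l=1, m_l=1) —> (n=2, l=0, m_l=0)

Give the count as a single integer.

6

(a) allowed
(b) forbidden — Δm_l = -2 (E1 requires Δm_l = 0, ±1)
(c) allowed
(d) allowed
(e) forbidden — Δl = +0 (E1 requires Δl = ±1)
(f) allowed
(g) allowed
(h) allowed
Total allowed: 6 of 8.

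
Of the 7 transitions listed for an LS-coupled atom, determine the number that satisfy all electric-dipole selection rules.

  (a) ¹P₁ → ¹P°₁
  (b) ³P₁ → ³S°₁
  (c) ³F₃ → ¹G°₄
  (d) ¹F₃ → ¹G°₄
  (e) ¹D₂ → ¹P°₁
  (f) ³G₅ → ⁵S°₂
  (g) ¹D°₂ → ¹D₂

5

(a) allowed
(b) allowed
(c) forbidden (ΔS fails)
(d) allowed
(e) allowed
(f) forbidden (ΔS, ΔL, ΔJ fail)
(g) allowed
Total allowed: 5 of 7.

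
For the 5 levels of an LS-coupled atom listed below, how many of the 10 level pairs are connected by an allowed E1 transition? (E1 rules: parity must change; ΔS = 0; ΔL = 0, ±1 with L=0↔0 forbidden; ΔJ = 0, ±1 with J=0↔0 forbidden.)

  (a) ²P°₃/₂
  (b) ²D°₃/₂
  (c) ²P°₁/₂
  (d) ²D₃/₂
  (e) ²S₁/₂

(a)–(b): forbidden (parity).
(a)–(c): forbidden (parity).
(a)–(d): allowed.
(a)–(e): allowed.
(b)–(c): forbidden (parity).
(b)–(d): allowed.
(b)–(e): forbidden (ΔL).
(c)–(d): allowed.
(c)–(e): allowed.
(d)–(e): forbidden (parity, ΔL).
Allowed pairs: 5 of 10.

5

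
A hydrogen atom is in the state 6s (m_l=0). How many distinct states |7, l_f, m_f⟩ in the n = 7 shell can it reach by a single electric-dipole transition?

3

E1 requires Δl = ±1, so l_f ∈ {-1, 1}; with 0 ≤ l_f ≤ n_f−1 = 6, the allowed l_f values are {1}.
For l_f = 1: m_f ∈ {m_i−1, m_i, m_i+1} ∩ [−1, 1] = {-1, 0, 1} → 3 states.
Total: 3.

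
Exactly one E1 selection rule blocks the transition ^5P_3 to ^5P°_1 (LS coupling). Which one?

Initial level: S=2, L=1, J=3, parity even. Final level: S=2, L=1, J=1, parity odd.
Parity must change: even → odd — ok.
ΔS = 0: S: 2 → 2 — ok.
ΔL = 0, ±1 (not L=0↔0): L: 1 → 1, ΔL = +0 — ok.
ΔJ = 0, ±1 (not J=0↔0): J: 3 → 1, ΔJ = -2 — fails.

the ΔJ = 0, ±1 rule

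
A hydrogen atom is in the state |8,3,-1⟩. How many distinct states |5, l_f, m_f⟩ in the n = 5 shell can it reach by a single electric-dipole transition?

6

E1 requires Δl = ±1, so l_f ∈ {2, 4}; with 0 ≤ l_f ≤ n_f−1 = 4, the allowed l_f values are {2, 4}.
For l_f = 2: m_f ∈ {m_i−1, m_i, m_i+1} ∩ [−2, 2] = {-2, -1, 0} → 3 states.
For l_f = 4: m_f ∈ {m_i−1, m_i, m_i+1} ∩ [−4, 4] = {-2, -1, 0} → 3 states.
Total: 6.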